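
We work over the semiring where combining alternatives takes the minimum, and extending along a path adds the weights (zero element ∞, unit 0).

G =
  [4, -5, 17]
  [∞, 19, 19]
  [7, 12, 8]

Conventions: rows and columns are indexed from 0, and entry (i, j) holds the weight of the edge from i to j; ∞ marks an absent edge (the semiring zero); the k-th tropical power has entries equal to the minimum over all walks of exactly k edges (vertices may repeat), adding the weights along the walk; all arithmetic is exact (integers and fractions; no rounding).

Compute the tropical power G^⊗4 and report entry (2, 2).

G^⊗2:
  [8, -1, 14]
  [26, 31, 27]
  [11, 2, 16]
G^⊗3:
  [12, 3, 18]
  [30, 21, 35]
  [15, 6, 21]
G^⊗4:
  [16, 7, 22]
  [34, 25, 40]
  [19, 10, 25]
Key observation: the optimum is the walk 2->0->0->1->2, with weight 7 + 4 + (-5) + 19 = 25.
Optimal value attained by: walk 2->0->0->1->2.
Answer: (G^⊗4)[2][2] = 25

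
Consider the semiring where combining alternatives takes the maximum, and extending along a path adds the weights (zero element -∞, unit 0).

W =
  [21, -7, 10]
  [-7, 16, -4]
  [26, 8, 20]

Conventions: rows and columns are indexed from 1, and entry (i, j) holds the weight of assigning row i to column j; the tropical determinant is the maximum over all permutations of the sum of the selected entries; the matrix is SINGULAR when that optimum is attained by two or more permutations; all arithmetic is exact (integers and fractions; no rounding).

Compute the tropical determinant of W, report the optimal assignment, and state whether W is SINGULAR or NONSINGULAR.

σ = (1, 2, 3): 21 + 16 + 20 = 57
σ = (1, 3, 2): 21 + (-4) + 8 = 25
σ = (2, 1, 3): (-7) + (-7) + 20 = 6
σ = (2, 3, 1): (-7) + (-4) + 26 = 15
σ = (3, 1, 2): 10 + (-7) + 8 = 11
σ = (3, 2, 1): 10 + 16 + 26 = 52
Optimal value attained by: σ = (1, 2, 3).
Answer: det⊕(W) = 57; verdict: NONSINGULAR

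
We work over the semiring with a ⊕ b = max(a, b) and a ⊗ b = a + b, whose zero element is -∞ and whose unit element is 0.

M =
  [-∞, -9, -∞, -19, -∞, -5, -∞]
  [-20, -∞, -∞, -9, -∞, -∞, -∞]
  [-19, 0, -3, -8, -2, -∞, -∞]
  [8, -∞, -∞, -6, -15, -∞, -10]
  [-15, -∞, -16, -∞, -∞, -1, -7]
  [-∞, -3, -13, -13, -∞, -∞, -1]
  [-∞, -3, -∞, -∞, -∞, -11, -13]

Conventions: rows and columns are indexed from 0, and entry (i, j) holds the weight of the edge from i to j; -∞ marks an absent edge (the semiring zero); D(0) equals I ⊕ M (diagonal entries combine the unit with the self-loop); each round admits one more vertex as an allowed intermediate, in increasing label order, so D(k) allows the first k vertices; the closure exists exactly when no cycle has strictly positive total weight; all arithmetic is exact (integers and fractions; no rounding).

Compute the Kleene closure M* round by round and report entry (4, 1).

D(0):
  [0, -9, -∞, -19, -∞, -5, -∞]
  [-20, 0, -∞, -9, -∞, -∞, -∞]
  [-19, 0, 0, -8, -2, -∞, -∞]
  [8, -∞, -∞, 0, -15, -∞, -10]
  [-15, -∞, -16, -∞, 0, -1, -7]
  [-∞, -3, -13, -13, -∞, 0, -1]
  [-∞, -3, -∞, -∞, -∞, -11, 0]
D(1):
  [0, -9, -∞, -19, -∞, -5, -∞]
  [-20, 0, -∞, -9, -∞, -25, -∞]
  [-19, 0, 0, -8, -2, -24, -∞]
  [8, -1, -∞, 0, -15, 3, -10]
  [-15, -24, -16, -34, 0, -1, -7]
  [-∞, -3, -13, -13, -∞, 0, -1]
  [-∞, -3, -∞, -∞, -∞, -11, 0]
D(2):
  [0, -9, -∞, -18, -∞, -5, -∞]
  [-20, 0, -∞, -9, -∞, -25, -∞]
  [-19, 0, 0, -8, -2, -24, -∞]
  [8, -1, -∞, 0, -15, 3, -10]
  [-15, -24, -16, -33, 0, -1, -7]
  [-23, -3, -13, -12, -∞, 0, -1]
  [-23, -3, -∞, -12, -∞, -11, 0]
D(3):
  [0, -9, -∞, -18, -∞, -5, -∞]
  [-20, 0, -∞, -9, -∞, -25, -∞]
  [-19, 0, 0, -8, -2, -24, -∞]
  [8, -1, -∞, 0, -15, 3, -10]
  [-15, -16, -16, -24, 0, -1, -7]
  [-23, -3, -13, -12, -15, 0, -1]
  [-23, -3, -∞, -12, -∞, -11, 0]
D(4):
  [0, -9, -∞, -18, -33, -5, -28]
  [-1, 0, -∞, -9, -24, -6, -19]
  [0, 0, 0, -8, -2, -5, -18]
  [8, -1, -∞, 0, -15, 3, -10]
  [-15, -16, -16, -24, 0, -1, -7]
  [-4, -3, -13, -12, -15, 0, -1]
  [-4, -3, -∞, -12, -27, -9, 0]
D(5):
  [0, -9, -49, -18, -33, -5, -28]
  [-1, 0, -40, -9, -24, -6, -19]
  [0, 0, 0, -8, -2, -3, -9]
  [8, -1, -31, 0, -15, 3, -10]
  [-15, -16, -16, -24, 0, -1, -7]
  [-4, -3, -13, -12, -15, 0, -1]
  [-4, -3, -43, -12, -27, -9, 0]
D(6):
  [0, -8, -18, -17, -20, -5, -6]
  [-1, 0, -19, -9, -21, -6, -7]
  [0, 0, 0, -8, -2, -3, -4]
  [8, 0, -10, 0, -12, 3, 2]
  [-5, -4, -14, -13, 0, -1, -2]
  [-4, -3, -13, -12, -15, 0, -1]
  [-4, -3, -22, -12, -24, -9, 0]
D(7):
  [0, -8, -18, -17, -20, -5, -6]
  [-1, 0, -19, -9, -21, -6, -7]
  [0, 0, 0, -8, -2, -3, -4]
  [8, 0, -10, 0, -12, 3, 2]
  [-5, -4, -14, -13, 0, -1, -2]
  [-4, -3, -13, -12, -15, 0, -1]
  [-4, -3, -22, -12, -24, -9, 0]
Answer: M*[4][1] = -4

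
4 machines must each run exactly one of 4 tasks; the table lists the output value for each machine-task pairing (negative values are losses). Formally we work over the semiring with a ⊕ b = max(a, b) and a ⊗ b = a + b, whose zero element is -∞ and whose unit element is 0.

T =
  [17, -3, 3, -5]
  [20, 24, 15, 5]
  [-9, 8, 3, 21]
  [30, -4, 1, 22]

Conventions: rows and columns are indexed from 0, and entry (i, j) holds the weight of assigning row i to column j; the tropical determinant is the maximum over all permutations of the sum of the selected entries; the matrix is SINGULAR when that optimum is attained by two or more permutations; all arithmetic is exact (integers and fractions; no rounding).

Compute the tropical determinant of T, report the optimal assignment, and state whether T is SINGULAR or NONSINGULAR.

σ = (0, 1, 2, 3): 17 + 24 + 3 + 22 = 66
σ = (0, 1, 3, 2): 17 + 24 + 21 + 1 = 63
σ = (0, 2, 1, 3): 17 + 15 + 8 + 22 = 62
σ = (0, 2, 3, 1): 17 + 15 + 21 + (-4) = 49
σ = (0, 3, 1, 2): 17 + 5 + 8 + 1 = 31
σ = (0, 3, 2, 1): 17 + 5 + 3 + (-4) = 21
σ = (1, 0, 2, 3): (-3) + 20 + 3 + 22 = 42
σ = (1, 0, 3, 2): (-3) + 20 + 21 + 1 = 39
σ = (1, 2, 0, 3): (-3) + 15 + (-9) + 22 = 25
σ = (1, 2, 3, 0): (-3) + 15 + 21 + 30 = 63
σ = (1, 3, 0, 2): (-3) + 5 + (-9) + 1 = -6
σ = (1, 3, 2, 0): (-3) + 5 + 3 + 30 = 35
σ = (2, 0, 1, 3): 3 + 20 + 8 + 22 = 53
σ = (2, 0, 3, 1): 3 + 20 + 21 + (-4) = 40
σ = (2, 1, 0, 3): 3 + 24 + (-9) + 22 = 40
σ = (2, 1, 3, 0): 3 + 24 + 21 + 30 = 78
σ = (2, 3, 0, 1): 3 + 5 + (-9) + (-4) = -5
σ = (2, 3, 1, 0): 3 + 5 + 8 + 30 = 46
σ = (3, 0, 1, 2): (-5) + 20 + 8 + 1 = 24
σ = (3, 0, 2, 1): (-5) + 20 + 3 + (-4) = 14
σ = (3, 1, 0, 2): (-5) + 24 + (-9) + 1 = 11
σ = (3, 1, 2, 0): (-5) + 24 + 3 + 30 = 52
σ = (3, 2, 0, 1): (-5) + 15 + (-9) + (-4) = -3
σ = (3, 2, 1, 0): (-5) + 15 + 8 + 30 = 48
Optimal value attained by: σ = (2, 1, 3, 0).
Answer: det⊕(T) = 78; verdict: NONSINGULAR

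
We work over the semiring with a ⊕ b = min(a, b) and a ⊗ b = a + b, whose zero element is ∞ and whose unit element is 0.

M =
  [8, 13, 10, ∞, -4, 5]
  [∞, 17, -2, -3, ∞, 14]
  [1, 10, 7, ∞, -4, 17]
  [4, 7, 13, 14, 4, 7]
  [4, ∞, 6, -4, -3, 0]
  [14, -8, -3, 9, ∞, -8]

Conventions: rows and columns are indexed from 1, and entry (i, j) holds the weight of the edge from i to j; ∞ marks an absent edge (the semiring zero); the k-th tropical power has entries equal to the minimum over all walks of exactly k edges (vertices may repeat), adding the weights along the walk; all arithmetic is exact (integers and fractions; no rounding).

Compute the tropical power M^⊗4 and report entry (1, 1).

M^⊗2:
  [0, -3, 2, -8, -7, -4]
  [-1, 4, 5, 11, -6, 4]
  [0, 9, 2, -8, -7, -4]
  [8, -1, 4, 0, 0, -1]
  [0, -8, -3, -7, -6, -8]
  [-2, -16, -11, -11, -7, -16]
M^⊗3:
  [-4, -12, -7, -11, -10, -12]
  [-2, -4, 0, -10, -9, -6]
  [-4, -12, -7, -11, -10, -12]
  [4, -9, -4, -4, -3, -9]
  [-3, -16, -11, -11, -9, -16]
  [-10, -24, -19, -19, -15, -24]
M^⊗4:
  [-7, -20, -15, -15, -13, -20]
  [-6, -14, -9, -13, -12, -14]
  [-7, -20, -15, -15, -13, -20]
  [-3, -17, -12, -12, -8, -17]
  [-10, -24, -19, -19, -15, -24]
  [-18, -32, -27, -27, -23, -32]
Key observation: the optimum is the walk 1->5->5->4->1, with weight (-4) + (-3) + (-4) + 4 = -7.
Optimal value attained by: walk 1->5->5->4->1.
Answer: (M^⊗4)[1][1] = -7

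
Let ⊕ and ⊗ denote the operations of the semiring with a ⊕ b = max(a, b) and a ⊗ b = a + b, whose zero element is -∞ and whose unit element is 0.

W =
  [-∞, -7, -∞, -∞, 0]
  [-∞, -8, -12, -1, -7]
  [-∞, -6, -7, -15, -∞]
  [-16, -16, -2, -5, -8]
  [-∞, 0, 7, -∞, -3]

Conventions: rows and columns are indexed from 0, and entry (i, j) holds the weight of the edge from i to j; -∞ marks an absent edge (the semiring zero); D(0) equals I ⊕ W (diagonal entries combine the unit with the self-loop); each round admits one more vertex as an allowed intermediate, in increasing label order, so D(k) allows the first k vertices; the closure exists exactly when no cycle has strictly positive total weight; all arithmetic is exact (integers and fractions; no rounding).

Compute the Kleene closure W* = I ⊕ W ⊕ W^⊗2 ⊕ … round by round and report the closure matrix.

D(0):
  [0, -7, -∞, -∞, 0]
  [-∞, 0, -12, -1, -7]
  [-∞, -6, 0, -15, -∞]
  [-16, -16, -2, 0, -8]
  [-∞, 0, 7, -∞, 0]
D(1):
  [0, -7, -∞, -∞, 0]
  [-∞, 0, -12, -1, -7]
  [-∞, -6, 0, -15, -∞]
  [-16, -16, -2, 0, -8]
  [-∞, 0, 7, -∞, 0]
D(2):
  [0, -7, -19, -8, 0]
  [-∞, 0, -12, -1, -7]
  [-∞, -6, 0, -7, -13]
  [-16, -16, -2, 0, -8]
  [-∞, 0, 7, -1, 0]
D(3):
  [0, -7, -19, -8, 0]
  [-∞, 0, -12, -1, -7]
  [-∞, -6, 0, -7, -13]
  [-16, -8, -2, 0, -8]
  [-∞, 1, 7, 0, 0]
D(4):
  [0, -7, -10, -8, 0]
  [-17, 0, -3, -1, -7]
  [-23, -6, 0, -7, -13]
  [-16, -8, -2, 0, -8]
  [-16, 1, 7, 0, 0]
D(5):
  [0, 1, 7, 0, 0]
  [-17, 0, 0, -1, -7]
  [-23, -6, 0, -7, -13]
  [-16, -7, -1, 0, -8]
  [-16, 1, 7, 0, 0]
Answer: W* = [[0, 1, 7, 0, 0], [-17, 0, 0, -1, -7], [-23, -6, 0, -7, -13], [-16, -7, -1, 0, -8], [-16, 1, 7, 0, 0]]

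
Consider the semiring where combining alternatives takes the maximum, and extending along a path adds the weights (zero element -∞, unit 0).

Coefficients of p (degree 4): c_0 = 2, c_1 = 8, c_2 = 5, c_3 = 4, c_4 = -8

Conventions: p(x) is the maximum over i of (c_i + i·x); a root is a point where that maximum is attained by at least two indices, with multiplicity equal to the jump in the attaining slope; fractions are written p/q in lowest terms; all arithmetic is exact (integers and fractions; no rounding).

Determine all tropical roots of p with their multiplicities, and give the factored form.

hull edge (i=0, c=2) to (i=1, c=8): slope 6, span 1
hull edge (i=1, c=8) to (i=3, c=4): slope -2, span 2
hull edge (i=3, c=4) to (i=4, c=-8): slope -12, span 1
Factored form: p(x) = -8 ⊗ (x ⊕ (-6)) ⊗ (x ⊕ 2) ⊗ (x ⊕ 2) ⊗ (x ⊕ 12)
Answer: roots = -6 (mult 1), 2 (mult 2), 12 (mult 1)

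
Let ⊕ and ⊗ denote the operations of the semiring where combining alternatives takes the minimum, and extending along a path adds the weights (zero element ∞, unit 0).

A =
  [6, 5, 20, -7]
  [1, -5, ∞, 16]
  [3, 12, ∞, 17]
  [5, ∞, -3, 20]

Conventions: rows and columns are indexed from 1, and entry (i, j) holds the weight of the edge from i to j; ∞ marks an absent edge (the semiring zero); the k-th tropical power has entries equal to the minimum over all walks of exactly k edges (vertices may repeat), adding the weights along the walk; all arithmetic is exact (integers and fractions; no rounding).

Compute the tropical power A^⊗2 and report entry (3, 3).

A^⊗2:
  [-2, 0, -10, -1]
  [-4, -10, 13, -6]
  [9, 7, 14, -4]
  [0, 9, 17, -2]
Key observation: the optimum is the walk 3->4->3, with weight 17 + (-3) = 14.
Optimal value attained by: walk 3->4->3.
Answer: (A^⊗2)[3][3] = 14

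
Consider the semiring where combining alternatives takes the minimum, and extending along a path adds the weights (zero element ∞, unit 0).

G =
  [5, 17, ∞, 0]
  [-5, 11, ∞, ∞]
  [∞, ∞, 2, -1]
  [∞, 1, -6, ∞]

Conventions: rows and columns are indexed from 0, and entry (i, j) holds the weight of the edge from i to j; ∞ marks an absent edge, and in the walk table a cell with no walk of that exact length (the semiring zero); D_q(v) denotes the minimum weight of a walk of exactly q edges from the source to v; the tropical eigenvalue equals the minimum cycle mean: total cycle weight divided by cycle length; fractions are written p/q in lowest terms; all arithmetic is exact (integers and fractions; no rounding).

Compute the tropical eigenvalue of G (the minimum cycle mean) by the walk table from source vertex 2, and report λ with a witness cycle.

q=0: [∞, ∞, 0, ∞]
q=1: [∞, ∞, 2, -1]
q=2: [∞, 0, -7, 1]
q=3: [-5, 2, -5, -8]
q=4: [-3, -7, -14, -6]
Optimal cycle mean attained by: cycle 2->3->2, total (-1) + (-6), length 2.
Answer: λ = -7/2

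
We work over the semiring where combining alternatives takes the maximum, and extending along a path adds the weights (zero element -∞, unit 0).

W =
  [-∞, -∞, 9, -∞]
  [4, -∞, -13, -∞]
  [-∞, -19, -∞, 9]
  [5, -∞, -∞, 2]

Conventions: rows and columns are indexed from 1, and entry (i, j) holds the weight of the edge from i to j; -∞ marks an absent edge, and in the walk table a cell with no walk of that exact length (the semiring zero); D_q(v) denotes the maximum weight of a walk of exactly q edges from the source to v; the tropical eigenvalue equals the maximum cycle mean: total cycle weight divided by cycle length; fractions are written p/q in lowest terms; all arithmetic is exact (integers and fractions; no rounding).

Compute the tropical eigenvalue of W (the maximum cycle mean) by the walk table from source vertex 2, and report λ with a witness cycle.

q=0: [-∞, 0, -∞, -∞]
q=1: [4, -∞, -13, -∞]
q=2: [-∞, -32, 13, -4]
q=3: [1, -6, -45, 22]
q=4: [27, -64, 10, 24]
Optimal cycle mean attained by: cycle 1->3->4->1, total 9 + 9 + 5, length 3.
Answer: λ = 23/3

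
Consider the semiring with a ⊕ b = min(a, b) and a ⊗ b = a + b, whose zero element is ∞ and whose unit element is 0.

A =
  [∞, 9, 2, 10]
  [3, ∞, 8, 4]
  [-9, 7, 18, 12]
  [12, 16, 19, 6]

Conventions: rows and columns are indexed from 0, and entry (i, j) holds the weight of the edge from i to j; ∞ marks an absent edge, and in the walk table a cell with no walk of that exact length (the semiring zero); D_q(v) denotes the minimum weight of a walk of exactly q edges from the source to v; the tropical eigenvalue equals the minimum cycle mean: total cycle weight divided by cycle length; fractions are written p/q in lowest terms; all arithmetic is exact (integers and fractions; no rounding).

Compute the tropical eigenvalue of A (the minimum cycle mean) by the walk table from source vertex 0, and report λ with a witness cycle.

q=0: [0, ∞, ∞, ∞]
q=1: [∞, 9, 2, 10]
q=2: [-7, 9, 17, 13]
q=3: [8, 2, -5, 3]
q=4: [-14, 2, 10, 6]
Optimal cycle mean attained by: cycle 0->2->0, total 2 + (-9), length 2.
Answer: λ = -7/2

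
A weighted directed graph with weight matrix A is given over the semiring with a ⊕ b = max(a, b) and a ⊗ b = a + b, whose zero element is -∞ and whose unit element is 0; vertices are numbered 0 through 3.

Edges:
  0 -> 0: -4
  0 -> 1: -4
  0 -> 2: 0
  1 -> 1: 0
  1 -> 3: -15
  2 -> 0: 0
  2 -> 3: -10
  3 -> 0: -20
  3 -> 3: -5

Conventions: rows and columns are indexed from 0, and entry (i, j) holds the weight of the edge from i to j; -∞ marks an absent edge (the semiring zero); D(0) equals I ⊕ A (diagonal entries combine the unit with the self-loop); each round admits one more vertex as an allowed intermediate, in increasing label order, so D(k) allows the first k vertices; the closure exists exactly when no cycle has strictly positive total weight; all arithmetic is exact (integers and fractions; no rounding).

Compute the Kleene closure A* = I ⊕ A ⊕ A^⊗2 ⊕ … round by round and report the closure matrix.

D(0):
  [0, -4, 0, -∞]
  [-∞, 0, -∞, -15]
  [0, -∞, 0, -10]
  [-20, -∞, -∞, 0]
D(1):
  [0, -4, 0, -∞]
  [-∞, 0, -∞, -15]
  [0, -4, 0, -10]
  [-20, -24, -20, 0]
D(2):
  [0, -4, 0, -19]
  [-∞, 0, -∞, -15]
  [0, -4, 0, -10]
  [-20, -24, -20, 0]
D(3):
  [0, -4, 0, -10]
  [-∞, 0, -∞, -15]
  [0, -4, 0, -10]
  [-20, -24, -20, 0]
D(4):
  [0, -4, 0, -10]
  [-35, 0, -35, -15]
  [0, -4, 0, -10]
  [-20, -24, -20, 0]
Answer: A* = [[0, -4, 0, -10], [-35, 0, -35, -15], [0, -4, 0, -10], [-20, -24, -20, 0]]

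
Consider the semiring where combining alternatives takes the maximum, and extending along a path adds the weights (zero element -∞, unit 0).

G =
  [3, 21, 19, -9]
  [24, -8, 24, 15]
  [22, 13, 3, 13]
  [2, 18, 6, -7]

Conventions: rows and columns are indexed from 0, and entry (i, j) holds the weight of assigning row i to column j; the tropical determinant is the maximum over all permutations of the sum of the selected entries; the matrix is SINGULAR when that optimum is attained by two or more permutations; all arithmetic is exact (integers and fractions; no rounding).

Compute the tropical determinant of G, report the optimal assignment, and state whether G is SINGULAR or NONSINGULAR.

σ = (0, 1, 2, 3): 3 + (-8) + 3 + (-7) = -9
σ = (0, 1, 3, 2): 3 + (-8) + 13 + 6 = 14
σ = (0, 2, 1, 3): 3 + 24 + 13 + (-7) = 33
σ = (0, 2, 3, 1): 3 + 24 + 13 + 18 = 58
σ = (0, 3, 1, 2): 3 + 15 + 13 + 6 = 37
σ = (0, 3, 2, 1): 3 + 15 + 3 + 18 = 39
σ = (1, 0, 2, 3): 21 + 24 + 3 + (-7) = 41
σ = (1, 0, 3, 2): 21 + 24 + 13 + 6 = 64
σ = (1, 2, 0, 3): 21 + 24 + 22 + (-7) = 60
σ = (1, 2, 3, 0): 21 + 24 + 13 + 2 = 60
σ = (1, 3, 0, 2): 21 + 15 + 22 + 6 = 64
σ = (1, 3, 2, 0): 21 + 15 + 3 + 2 = 41
σ = (2, 0, 1, 3): 19 + 24 + 13 + (-7) = 49
σ = (2, 0, 3, 1): 19 + 24 + 13 + 18 = 74
σ = (2, 1, 0, 3): 19 + (-8) + 22 + (-7) = 26
σ = (2, 1, 3, 0): 19 + (-8) + 13 + 2 = 26
σ = (2, 3, 0, 1): 19 + 15 + 22 + 18 = 74
σ = (2, 3, 1, 0): 19 + 15 + 13 + 2 = 49
σ = (3, 0, 1, 2): (-9) + 24 + 13 + 6 = 34
σ = (3, 0, 2, 1): (-9) + 24 + 3 + 18 = 36
σ = (3, 1, 0, 2): (-9) + (-8) + 22 + 6 = 11
σ = (3, 1, 2, 0): (-9) + (-8) + 3 + 2 = -12
σ = (3, 2, 0, 1): (-9) + 24 + 22 + 18 = 55
σ = (3, 2, 1, 0): (-9) + 24 + 13 + 2 = 30
Optimal value attained by: σ = (2, 0, 3, 1).
Answer: det⊕(G) = 74; verdict: SINGULAR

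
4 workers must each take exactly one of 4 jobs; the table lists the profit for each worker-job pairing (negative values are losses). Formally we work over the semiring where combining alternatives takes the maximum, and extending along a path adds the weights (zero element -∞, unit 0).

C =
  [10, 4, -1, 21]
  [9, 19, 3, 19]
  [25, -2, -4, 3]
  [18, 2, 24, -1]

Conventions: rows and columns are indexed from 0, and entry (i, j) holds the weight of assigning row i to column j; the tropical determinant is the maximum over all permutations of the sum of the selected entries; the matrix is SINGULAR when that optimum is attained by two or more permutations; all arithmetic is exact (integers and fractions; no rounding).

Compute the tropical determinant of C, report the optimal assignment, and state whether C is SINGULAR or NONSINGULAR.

σ = (0, 1, 2, 3): 10 + 19 + (-4) + (-1) = 24
σ = (0, 1, 3, 2): 10 + 19 + 3 + 24 = 56
σ = (0, 2, 1, 3): 10 + 3 + (-2) + (-1) = 10
σ = (0, 2, 3, 1): 10 + 3 + 3 + 2 = 18
σ = (0, 3, 1, 2): 10 + 19 + (-2) + 24 = 51
σ = (0, 3, 2, 1): 10 + 19 + (-4) + 2 = 27
σ = (1, 0, 2, 3): 4 + 9 + (-4) + (-1) = 8
σ = (1, 0, 3, 2): 4 + 9 + 3 + 24 = 40
σ = (1, 2, 0, 3): 4 + 3 + 25 + (-1) = 31
σ = (1, 2, 3, 0): 4 + 3 + 3 + 18 = 28
σ = (1, 3, 0, 2): 4 + 19 + 25 + 24 = 72
σ = (1, 3, 2, 0): 4 + 19 + (-4) + 18 = 37
σ = (2, 0, 1, 3): (-1) + 9 + (-2) + (-1) = 5
σ = (2, 0, 3, 1): (-1) + 9 + 3 + 2 = 13
σ = (2, 1, 0, 3): (-1) + 19 + 25 + (-1) = 42
σ = (2, 1, 3, 0): (-1) + 19 + 3 + 18 = 39
σ = (2, 3, 0, 1): (-1) + 19 + 25 + 2 = 45
σ = (2, 3, 1, 0): (-1) + 19 + (-2) + 18 = 34
σ = (3, 0, 1, 2): 21 + 9 + (-2) + 24 = 52
σ = (3, 0, 2, 1): 21 + 9 + (-4) + 2 = 28
σ = (3, 1, 0, 2): 21 + 19 + 25 + 24 = 89
σ = (3, 1, 2, 0): 21 + 19 + (-4) + 18 = 54
σ = (3, 2, 0, 1): 21 + 3 + 25 + 2 = 51
σ = (3, 2, 1, 0): 21 + 3 + (-2) + 18 = 40
Optimal value attained by: σ = (3, 1, 0, 2).
Answer: det⊕(C) = 89; verdict: NONSINGULAR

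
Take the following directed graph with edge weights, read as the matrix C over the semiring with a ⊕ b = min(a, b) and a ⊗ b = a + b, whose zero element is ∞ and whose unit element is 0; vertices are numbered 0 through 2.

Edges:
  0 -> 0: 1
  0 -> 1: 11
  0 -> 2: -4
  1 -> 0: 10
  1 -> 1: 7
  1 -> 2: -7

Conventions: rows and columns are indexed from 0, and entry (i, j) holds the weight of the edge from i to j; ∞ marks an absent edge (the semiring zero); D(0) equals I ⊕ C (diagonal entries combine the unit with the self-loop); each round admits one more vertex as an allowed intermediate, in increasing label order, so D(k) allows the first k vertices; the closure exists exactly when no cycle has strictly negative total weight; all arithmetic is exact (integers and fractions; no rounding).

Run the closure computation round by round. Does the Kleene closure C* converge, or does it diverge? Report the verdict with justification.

D(0):
  [0, 11, -4]
  [10, 0, -7]
  [∞, ∞, 0]
D(1):
  [0, 11, -4]
  [10, 0, -7]
  [∞, ∞, 0]
D(2):
  [0, 11, -4]
  [10, 0, -7]
  [∞, ∞, 0]
D(3):
  [0, 11, -4]
  [10, 0, -7]
  [∞, ∞, 0]
Key observation: every diagonal entry stays at the unit through all rounds, so no improving cycle exists.
Answer: CONVERGES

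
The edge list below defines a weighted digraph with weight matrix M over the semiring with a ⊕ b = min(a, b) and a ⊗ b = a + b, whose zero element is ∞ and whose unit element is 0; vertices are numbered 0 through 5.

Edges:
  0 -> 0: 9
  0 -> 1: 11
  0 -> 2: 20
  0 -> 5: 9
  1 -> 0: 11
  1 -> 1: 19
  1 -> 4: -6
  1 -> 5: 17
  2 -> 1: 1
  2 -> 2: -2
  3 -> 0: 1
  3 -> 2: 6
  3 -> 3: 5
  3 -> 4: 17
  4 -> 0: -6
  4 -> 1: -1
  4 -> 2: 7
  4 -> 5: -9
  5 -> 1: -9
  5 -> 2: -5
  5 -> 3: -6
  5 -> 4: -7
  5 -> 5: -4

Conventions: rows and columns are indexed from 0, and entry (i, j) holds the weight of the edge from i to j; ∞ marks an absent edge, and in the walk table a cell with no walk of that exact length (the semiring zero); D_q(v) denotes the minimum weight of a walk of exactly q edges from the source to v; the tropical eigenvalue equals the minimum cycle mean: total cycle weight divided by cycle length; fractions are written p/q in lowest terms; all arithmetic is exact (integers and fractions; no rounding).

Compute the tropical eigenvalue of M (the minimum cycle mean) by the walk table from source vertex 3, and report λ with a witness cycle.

q=0: [∞, ∞, ∞, 0, ∞, ∞]
q=1: [1, ∞, 6, 5, 17, ∞]
q=2: [6, 7, 4, 10, 22, 8]
q=3: [11, -1, 2, 2, 1, 4]
q=4: [-5, -5, -1, -2, -7, -8]
q=5: [-13, -17, -13, -14, -15, -16]
q=6: [-21, -25, -21, -22, -23, -24]
Optimal cycle mean attained by: cycle 1->4->5->1, total (-6) + (-9) + (-9), length 3.
Answer: λ = -8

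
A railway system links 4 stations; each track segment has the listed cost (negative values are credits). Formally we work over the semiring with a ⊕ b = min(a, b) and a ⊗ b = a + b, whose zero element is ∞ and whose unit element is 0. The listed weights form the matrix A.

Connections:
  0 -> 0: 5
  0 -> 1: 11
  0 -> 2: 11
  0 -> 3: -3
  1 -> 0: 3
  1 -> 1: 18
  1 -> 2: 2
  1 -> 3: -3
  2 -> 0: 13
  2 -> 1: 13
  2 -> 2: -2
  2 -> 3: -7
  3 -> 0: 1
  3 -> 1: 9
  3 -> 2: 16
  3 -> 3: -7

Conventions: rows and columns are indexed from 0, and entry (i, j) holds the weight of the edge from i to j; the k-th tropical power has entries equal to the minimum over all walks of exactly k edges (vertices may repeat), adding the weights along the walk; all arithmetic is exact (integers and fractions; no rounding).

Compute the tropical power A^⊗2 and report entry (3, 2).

A^⊗2:
  [-2, 6, 9, -10]
  [-2, 6, 0, -10]
  [-6, 2, -4, -14]
  [-6, 2, 9, -14]
Key observation: the optimum is the walk 3->3->2, with weight (-7) + 16 = 9.
Optimal value attained by: walk 3->3->2.
Answer: (A^⊗2)[3][2] = 9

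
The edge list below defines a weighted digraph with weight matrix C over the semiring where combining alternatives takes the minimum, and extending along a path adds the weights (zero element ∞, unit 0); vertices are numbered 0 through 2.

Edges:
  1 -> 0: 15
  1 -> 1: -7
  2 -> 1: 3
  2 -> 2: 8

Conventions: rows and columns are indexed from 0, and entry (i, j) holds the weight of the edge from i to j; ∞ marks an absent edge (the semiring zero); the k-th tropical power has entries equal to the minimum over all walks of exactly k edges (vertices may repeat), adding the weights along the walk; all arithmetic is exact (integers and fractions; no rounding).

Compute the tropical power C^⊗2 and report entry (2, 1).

C^⊗2:
  [∞, ∞, ∞]
  [8, -14, ∞]
  [18, -4, 16]
Key observation: the optimum is the walk 2->1->1, with weight 3 + (-7) = -4.
Optimal value attained by: walk 2->1->1.
Answer: (C^⊗2)[2][1] = -4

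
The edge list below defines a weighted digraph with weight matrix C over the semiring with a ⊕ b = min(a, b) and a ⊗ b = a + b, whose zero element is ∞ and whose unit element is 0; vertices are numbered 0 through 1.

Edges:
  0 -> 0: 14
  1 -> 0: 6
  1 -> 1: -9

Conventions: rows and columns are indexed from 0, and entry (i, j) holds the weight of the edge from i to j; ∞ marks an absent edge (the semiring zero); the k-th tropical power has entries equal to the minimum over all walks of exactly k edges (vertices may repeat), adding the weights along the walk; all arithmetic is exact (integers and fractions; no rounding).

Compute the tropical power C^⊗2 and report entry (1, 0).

C^⊗2:
  [28, ∞]
  [-3, -18]
Key observation: the optimum is the walk 1->1->0, with weight (-9) + 6 = -3.
Optimal value attained by: walk 1->1->0.
Answer: (C^⊗2)[1][0] = -3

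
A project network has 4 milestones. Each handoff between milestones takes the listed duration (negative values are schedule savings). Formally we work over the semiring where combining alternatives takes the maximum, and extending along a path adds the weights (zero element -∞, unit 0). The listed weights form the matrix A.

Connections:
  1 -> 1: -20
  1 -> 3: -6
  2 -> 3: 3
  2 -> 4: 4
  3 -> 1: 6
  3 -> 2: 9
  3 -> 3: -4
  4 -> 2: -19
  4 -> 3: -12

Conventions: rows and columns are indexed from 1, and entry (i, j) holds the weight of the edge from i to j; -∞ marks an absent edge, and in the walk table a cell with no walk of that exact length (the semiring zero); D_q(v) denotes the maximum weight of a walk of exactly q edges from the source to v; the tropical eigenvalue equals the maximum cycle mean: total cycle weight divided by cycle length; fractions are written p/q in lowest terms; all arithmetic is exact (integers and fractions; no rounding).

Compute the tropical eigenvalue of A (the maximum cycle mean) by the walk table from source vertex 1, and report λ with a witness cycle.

q=0: [0, -∞, -∞, -∞]
q=1: [-20, -∞, -6, -∞]
q=2: [0, 3, -10, -∞]
q=3: [-4, -1, 6, 7]
q=4: [12, 15, 2, 3]
Optimal cycle mean attained by: cycle 2->3->2, total 3 + 9, length 2.
Answer: λ = 6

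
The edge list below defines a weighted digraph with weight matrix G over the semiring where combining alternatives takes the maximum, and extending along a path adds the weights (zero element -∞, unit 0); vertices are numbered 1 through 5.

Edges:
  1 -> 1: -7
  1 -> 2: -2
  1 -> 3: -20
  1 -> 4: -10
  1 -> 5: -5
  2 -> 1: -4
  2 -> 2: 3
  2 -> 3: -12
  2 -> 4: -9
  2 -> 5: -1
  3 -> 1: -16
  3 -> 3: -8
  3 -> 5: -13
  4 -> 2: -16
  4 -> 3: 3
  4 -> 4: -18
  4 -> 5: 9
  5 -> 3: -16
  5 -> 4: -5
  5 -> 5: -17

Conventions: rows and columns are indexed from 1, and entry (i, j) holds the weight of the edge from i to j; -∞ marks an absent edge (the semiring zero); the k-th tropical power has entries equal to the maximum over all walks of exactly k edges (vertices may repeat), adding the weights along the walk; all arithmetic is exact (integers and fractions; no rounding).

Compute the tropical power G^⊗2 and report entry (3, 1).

G^⊗2:
  [-6, 1, -7, -10, -1]
  [-1, 6, -6, -6, 2]
  [-23, -18, -16, -18, -21]
  [-13, -13, -5, 4, -8]
  [-32, -21, -2, -22, 4]
Key observation: the optimum is the walk 3->1->1, with weight (-16) + (-7) = -23.
Optimal value attained by: walk 3->1->1.
Answer: (G^⊗2)[3][1] = -23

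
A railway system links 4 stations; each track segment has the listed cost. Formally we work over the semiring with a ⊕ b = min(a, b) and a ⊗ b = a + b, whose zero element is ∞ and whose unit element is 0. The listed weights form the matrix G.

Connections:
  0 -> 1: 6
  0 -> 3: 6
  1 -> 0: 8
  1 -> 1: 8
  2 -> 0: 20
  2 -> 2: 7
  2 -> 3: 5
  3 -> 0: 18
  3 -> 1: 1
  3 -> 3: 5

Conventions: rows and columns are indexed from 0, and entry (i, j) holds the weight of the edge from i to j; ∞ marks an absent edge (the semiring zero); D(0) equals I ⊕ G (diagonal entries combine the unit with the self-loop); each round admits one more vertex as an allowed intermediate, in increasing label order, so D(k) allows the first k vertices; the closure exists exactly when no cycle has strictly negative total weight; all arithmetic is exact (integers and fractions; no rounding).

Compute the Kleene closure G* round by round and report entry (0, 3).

D(0):
  [0, 6, ∞, 6]
  [8, 0, ∞, ∞]
  [20, ∞, 0, 5]
  [18, 1, ∞, 0]
D(1):
  [0, 6, ∞, 6]
  [8, 0, ∞, 14]
  [20, 26, 0, 5]
  [18, 1, ∞, 0]
D(2):
  [0, 6, ∞, 6]
  [8, 0, ∞, 14]
  [20, 26, 0, 5]
  [9, 1, ∞, 0]
D(3):
  [0, 6, ∞, 6]
  [8, 0, ∞, 14]
  [20, 26, 0, 5]
  [9, 1, ∞, 0]
D(4):
  [0, 6, ∞, 6]
  [8, 0, ∞, 14]
  [14, 6, 0, 5]
  [9, 1, ∞, 0]
Answer: G*[0][3] = 6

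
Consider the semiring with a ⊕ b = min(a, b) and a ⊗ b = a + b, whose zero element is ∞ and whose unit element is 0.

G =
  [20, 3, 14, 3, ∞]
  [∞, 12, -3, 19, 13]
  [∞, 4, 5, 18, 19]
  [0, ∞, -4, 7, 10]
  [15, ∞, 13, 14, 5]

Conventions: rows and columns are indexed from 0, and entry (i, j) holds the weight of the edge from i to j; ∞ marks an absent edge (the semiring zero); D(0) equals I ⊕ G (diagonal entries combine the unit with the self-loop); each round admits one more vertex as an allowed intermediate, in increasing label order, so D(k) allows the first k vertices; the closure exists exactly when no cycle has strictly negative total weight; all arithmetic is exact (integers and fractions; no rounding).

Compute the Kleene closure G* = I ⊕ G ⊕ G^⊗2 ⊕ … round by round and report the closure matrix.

D(0):
  [0, 3, 14, 3, ∞]
  [∞, 0, -3, 19, 13]
  [∞, 4, 0, 18, 19]
  [0, ∞, -4, 0, 10]
  [15, ∞, 13, 14, 0]
D(1):
  [0, 3, 14, 3, ∞]
  [∞, 0, -3, 19, 13]
  [∞, 4, 0, 18, 19]
  [0, 3, -4, 0, 10]
  [15, 18, 13, 14, 0]
D(2):
  [0, 3, 0, 3, 16]
  [∞, 0, -3, 19, 13]
  [∞, 4, 0, 18, 17]
  [0, 3, -4, 0, 10]
  [15, 18, 13, 14, 0]
D(3):
  [0, 3, 0, 3, 16]
  [∞, 0, -3, 15, 13]
  [∞, 4, 0, 18, 17]
  [0, 0, -4, 0, 10]
  [15, 17, 13, 14, 0]
D(4):
  [0, 3, -1, 3, 13]
  [15, 0, -3, 15, 13]
  [18, 4, 0, 18, 17]
  [0, 0, -4, 0, 10]
  [14, 14, 10, 14, 0]
D(5):
  [0, 3, -1, 3, 13]
  [15, 0, -3, 15, 13]
  [18, 4, 0, 18, 17]
  [0, 0, -4, 0, 10]
  [14, 14, 10, 14, 0]
Answer: G* = [[0, 3, -1, 3, 13], [15, 0, -3, 15, 13], [18, 4, 0, 18, 17], [0, 0, -4, 0, 10], [14, 14, 10, 14, 0]]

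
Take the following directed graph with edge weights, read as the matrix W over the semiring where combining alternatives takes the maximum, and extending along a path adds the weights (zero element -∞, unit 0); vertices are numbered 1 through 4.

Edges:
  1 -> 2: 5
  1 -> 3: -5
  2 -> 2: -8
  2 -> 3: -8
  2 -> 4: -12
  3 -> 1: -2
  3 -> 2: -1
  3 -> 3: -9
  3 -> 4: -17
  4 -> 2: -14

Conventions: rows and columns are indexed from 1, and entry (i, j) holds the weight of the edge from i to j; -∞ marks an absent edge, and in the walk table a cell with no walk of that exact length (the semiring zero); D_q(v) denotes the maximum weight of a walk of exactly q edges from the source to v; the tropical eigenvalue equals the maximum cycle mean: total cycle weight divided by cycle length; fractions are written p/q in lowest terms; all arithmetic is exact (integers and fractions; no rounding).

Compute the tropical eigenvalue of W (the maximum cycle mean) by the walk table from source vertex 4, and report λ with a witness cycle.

q=0: [-∞, -∞, -∞, 0]
q=1: [-∞, -14, -∞, -∞]
q=2: [-∞, -22, -22, -26]
q=3: [-24, -23, -30, -34]
q=4: [-32, -19, -29, -35]
Optimal cycle mean attained by: cycle 1->2->3->1, total 5 + (-8) + (-2), length 3.
Answer: λ = -5/3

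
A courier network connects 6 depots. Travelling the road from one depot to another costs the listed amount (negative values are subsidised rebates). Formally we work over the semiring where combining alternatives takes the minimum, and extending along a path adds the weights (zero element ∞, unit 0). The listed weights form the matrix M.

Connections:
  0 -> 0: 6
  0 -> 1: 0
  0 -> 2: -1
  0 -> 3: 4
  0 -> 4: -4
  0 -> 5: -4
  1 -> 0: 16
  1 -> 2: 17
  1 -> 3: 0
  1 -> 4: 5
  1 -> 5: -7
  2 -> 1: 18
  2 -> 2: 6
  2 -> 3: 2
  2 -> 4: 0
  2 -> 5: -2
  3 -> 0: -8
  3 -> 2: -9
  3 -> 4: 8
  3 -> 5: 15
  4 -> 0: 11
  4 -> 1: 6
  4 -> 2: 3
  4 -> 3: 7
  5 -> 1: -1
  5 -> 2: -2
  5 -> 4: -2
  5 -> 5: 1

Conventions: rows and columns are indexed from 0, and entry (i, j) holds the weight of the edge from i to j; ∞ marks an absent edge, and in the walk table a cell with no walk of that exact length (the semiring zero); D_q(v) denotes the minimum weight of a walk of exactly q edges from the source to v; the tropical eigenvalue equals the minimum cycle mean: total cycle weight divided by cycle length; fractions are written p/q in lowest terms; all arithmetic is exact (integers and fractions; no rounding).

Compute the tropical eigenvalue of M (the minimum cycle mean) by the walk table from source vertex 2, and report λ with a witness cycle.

q=0: [∞, ∞, 0, ∞, ∞, ∞]
q=1: [∞, 18, 6, 2, 0, -2]
q=2: [-6, -3, -7, 7, -4, -1]
q=3: [-1, -6, -7, -5, -10, -10]
q=4: [-13, -11, -14, -6, -12, -13]
q=5: [-14, -14, -15, -12, -17, -18]
q=6: [-20, -19, -21, -14, -20, -21]
Optimal cycle mean attained by: cycle 1->5->1, total (-7) + (-1), length 2.
Answer: λ = -4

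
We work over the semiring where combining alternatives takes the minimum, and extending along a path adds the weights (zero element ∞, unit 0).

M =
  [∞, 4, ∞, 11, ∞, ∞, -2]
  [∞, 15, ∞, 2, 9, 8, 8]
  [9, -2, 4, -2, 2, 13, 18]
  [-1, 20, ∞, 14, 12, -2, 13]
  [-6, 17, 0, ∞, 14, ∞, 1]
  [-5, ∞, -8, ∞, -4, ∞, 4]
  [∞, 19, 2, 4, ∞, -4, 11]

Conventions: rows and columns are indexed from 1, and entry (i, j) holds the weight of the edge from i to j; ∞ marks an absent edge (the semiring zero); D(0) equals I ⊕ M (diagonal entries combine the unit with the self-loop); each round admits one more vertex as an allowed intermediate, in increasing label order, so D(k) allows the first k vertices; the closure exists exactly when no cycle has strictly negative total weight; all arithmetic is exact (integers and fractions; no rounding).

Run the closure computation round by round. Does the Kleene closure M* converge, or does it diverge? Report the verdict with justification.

D(0):
  [0, 4, ∞, 11, ∞, ∞, -2]
  [∞, 0, ∞, 2, 9, 8, 8]
  [9, -2, 0, -2, 2, 13, 18]
  [-1, 20, ∞, 0, 12, -2, 13]
  [-6, 17, 0, ∞, 0, ∞, 1]
  [-5, ∞, -8, ∞, -4, 0, 4]
  [∞, 19, 2, 4, ∞, -4, 0]
D(1):
  [0, 4, ∞, 11, ∞, ∞, -2]
  [∞, 0, ∞, 2, 9, 8, 8]
  [9, -2, 0, -2, 2, 13, 7]
  [-1, 3, ∞, 0, 12, -2, -3]
  [-6, -2, 0, 5, 0, ∞, -8]
  [-5, -1, -8, 6, -4, 0, -7]
  [∞, 19, 2, 4, ∞, -4, 0]
D(2):
  [0, 4, ∞, 6, 13, 12, -2]
  [∞, 0, ∞, 2, 9, 8, 8]
  [9, -2, 0, -2, 2, 6, 6]
  [-1, 3, ∞, 0, 12, -2, -3]
  [-6, -2, 0, 0, 0, 6, -8]
  [-5, -1, -8, 1, -4, 0, -7]
  [∞, 19, 2, 4, 28, -4, 0]
Detection: at round 3, diagonal entry (6, 6) turns strictly negative.
Key observation: the cycle 6->3->2->6 has total weight (-8) + (-2) + 8, which is strictly negative.
Answer: DIVERGES — negative cycle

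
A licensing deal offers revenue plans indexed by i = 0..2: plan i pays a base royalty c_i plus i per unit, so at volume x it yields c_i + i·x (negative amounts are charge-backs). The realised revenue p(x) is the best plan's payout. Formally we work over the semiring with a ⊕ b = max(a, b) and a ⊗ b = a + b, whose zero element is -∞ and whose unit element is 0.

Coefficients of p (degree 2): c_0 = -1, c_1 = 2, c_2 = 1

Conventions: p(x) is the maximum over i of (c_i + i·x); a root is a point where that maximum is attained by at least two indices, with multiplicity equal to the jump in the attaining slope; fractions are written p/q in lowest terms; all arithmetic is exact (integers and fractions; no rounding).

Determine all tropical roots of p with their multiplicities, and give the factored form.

hull edge (i=0, c=-1) to (i=1, c=2): slope 3, span 1
hull edge (i=1, c=2) to (i=2, c=1): slope -1, span 1
Factored form: p(x) = 1 ⊗ (x ⊕ (-3)) ⊗ (x ⊕ 1)
Answer: roots = -3 (mult 1), 1 (mult 1)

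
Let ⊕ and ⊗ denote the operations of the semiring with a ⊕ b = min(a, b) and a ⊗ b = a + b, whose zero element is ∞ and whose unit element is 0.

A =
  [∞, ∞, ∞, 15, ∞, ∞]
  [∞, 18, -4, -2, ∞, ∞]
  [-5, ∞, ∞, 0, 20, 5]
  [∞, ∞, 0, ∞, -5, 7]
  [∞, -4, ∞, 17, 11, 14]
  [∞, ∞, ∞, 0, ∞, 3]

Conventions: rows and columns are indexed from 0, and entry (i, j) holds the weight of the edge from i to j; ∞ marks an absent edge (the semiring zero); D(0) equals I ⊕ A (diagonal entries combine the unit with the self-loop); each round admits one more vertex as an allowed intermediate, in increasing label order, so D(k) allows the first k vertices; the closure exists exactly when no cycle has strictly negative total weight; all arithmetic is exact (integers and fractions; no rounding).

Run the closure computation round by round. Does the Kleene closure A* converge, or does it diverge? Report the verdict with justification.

D(0):
  [0, ∞, ∞, 15, ∞, ∞]
  [∞, 0, -4, -2, ∞, ∞]
  [-5, ∞, 0, 0, 20, 5]
  [∞, ∞, 0, 0, -5, 7]
  [∞, -4, ∞, 17, 0, 14]
  [∞, ∞, ∞, 0, ∞, 0]
D(1):
  [0, ∞, ∞, 15, ∞, ∞]
  [∞, 0, -4, -2, ∞, ∞]
  [-5, ∞, 0, 0, 20, 5]
  [∞, ∞, 0, 0, -5, 7]
  [∞, -4, ∞, 17, 0, 14]
  [∞, ∞, ∞, 0, ∞, 0]
D(2):
  [0, ∞, ∞, 15, ∞, ∞]
  [∞, 0, -4, -2, ∞, ∞]
  [-5, ∞, 0, 0, 20, 5]
  [∞, ∞, 0, 0, -5, 7]
  [∞, -4, -8, -6, 0, 14]
  [∞, ∞, ∞, 0, ∞, 0]
D(3):
  [0, ∞, ∞, 15, ∞, ∞]
  [-9, 0, -4, -4, 16, 1]
  [-5, ∞, 0, 0, 20, 5]
  [-5, ∞, 0, 0, -5, 5]
  [-13, -4, -8, -8, 0, -3]
  [∞, ∞, ∞, 0, ∞, 0]
Detection: at round 4, diagonal entry (4, 4) turns strictly negative.
Key observation: the cycle 4->1->2->0->3->4 has total weight (-4) + (-4) + (-5) + 15 + (-5), which is strictly negative.
Answer: DIVERGES — negative cycle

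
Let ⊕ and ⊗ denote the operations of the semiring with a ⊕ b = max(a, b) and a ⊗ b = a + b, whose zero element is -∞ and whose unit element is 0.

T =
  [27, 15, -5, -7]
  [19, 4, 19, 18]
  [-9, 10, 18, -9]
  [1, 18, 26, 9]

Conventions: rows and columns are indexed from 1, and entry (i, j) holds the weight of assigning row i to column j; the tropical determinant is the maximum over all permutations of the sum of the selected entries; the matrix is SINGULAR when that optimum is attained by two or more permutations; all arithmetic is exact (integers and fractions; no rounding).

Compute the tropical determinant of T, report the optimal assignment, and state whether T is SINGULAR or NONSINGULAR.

σ = (1, 2, 3, 4): 27 + 4 + 18 + 9 = 58
σ = (1, 2, 4, 3): 27 + 4 + (-9) + 26 = 48
σ = (1, 3, 2, 4): 27 + 19 + 10 + 9 = 65
σ = (1, 3, 4, 2): 27 + 19 + (-9) + 18 = 55
σ = (1, 4, 2, 3): 27 + 18 + 10 + 26 = 81
σ = (1, 4, 3, 2): 27 + 18 + 18 + 18 = 81
σ = (2, 1, 3, 4): 15 + 19 + 18 + 9 = 61
σ = (2, 1, 4, 3): 15 + 19 + (-9) + 26 = 51
σ = (2, 3, 1, 4): 15 + 19 + (-9) + 9 = 34
σ = (2, 3, 4, 1): 15 + 19 + (-9) + 1 = 26
σ = (2, 4, 1, 3): 15 + 18 + (-9) + 26 = 50
σ = (2, 4, 3, 1): 15 + 18 + 18 + 1 = 52
σ = (3, 1, 2, 4): (-5) + 19 + 10 + 9 = 33
σ = (3, 1, 4, 2): (-5) + 19 + (-9) + 18 = 23
σ = (3, 2, 1, 4): (-5) + 4 + (-9) + 9 = -1
σ = (3, 2, 4, 1): (-5) + 4 + (-9) + 1 = -9
σ = (3, 4, 1, 2): (-5) + 18 + (-9) + 18 = 22
σ = (3, 4, 2, 1): (-5) + 18 + 10 + 1 = 24
σ = (4, 1, 2, 3): (-7) + 19 + 10 + 26 = 48
σ = (4, 1, 3, 2): (-7) + 19 + 18 + 18 = 48
σ = (4, 2, 1, 3): (-7) + 4 + (-9) + 26 = 14
σ = (4, 2, 3, 1): (-7) + 4 + 18 + 1 = 16
σ = (4, 3, 1, 2): (-7) + 19 + (-9) + 18 = 21
σ = (4, 3, 2, 1): (-7) + 19 + 10 + 1 = 23
Optimal value attained by: σ = (1, 4, 2, 3).
Answer: det⊕(T) = 81; verdict: SINGULAR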